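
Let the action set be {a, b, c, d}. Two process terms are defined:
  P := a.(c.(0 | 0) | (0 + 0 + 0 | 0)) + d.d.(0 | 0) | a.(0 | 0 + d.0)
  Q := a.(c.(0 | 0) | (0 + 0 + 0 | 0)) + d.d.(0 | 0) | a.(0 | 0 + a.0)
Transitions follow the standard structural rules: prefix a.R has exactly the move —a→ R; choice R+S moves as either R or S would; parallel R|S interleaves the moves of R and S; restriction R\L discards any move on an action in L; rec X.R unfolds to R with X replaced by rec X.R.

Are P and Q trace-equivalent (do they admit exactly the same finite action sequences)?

traces(P) ≠ traces(Q) — witness ⟨addd⟩

Reachable graph of P (11 states):
  s0 = a.(c.(0 | 0) | (0 + 0 + 0 | 0)) + d.d.(0 | 0) | a.(0 | 0 + d.0) :: =a=> s1, =a=> s2, =d=> s3
  s1 = c.(0 | 0) | (0 + 0 + 0 | 0) :: =c=> s4
  s2 = d.d.(0 | 0) | (0 | 0 + d.0) :: =d=> s5, =d=> s6
  s3 = d.(0 | 0) | a.(0 | 0 + d.0) :: =a=> s5, =d=> s7
  s4 = 0 | 0 | (0 + 0 + 0 | 0) :: (no moves)
  s5 = d.(0 | 0) | (0 | 0 + d.0) :: =d=> s8, =d=> s9
  s6 = d.d.(0 | 0) | 0 :: =d=> s9
  s7 = 0 | 0 | a.(0 | 0 + d.0) :: =a=> s8
  s8 = 0 | 0 | (0 | 0 + d.0) :: =d=> s10
  s9 = d.(0 | 0) | 0 :: =d=> s10
  s10 = 0 | 0 | 0 :: (no moves)
Reachable graph of Q (11 states):
  t0 = a.(c.(0 | 0) | (0 + 0 + 0 | 0)) + d.d.(0 | 0) | a.(0 | 0 + a.0) :: =a=> t1, =a=> t2, =d=> t3
  t1 = c.(0 | 0) | (0 + 0 + 0 | 0) :: =c=> t4
  t2 = d.d.(0 | 0) | (0 | 0 + a.0) :: =a=> t5, =d=> t6
  t3 = d.(0 | 0) | a.(0 | 0 + a.0) :: =a=> t6, =d=> t7
  t4 = 0 | 0 | (0 + 0 + 0 | 0) :: (no moves)
  t5 = d.d.(0 | 0) | 0 :: =d=> t8
  t6 = d.(0 | 0) | (0 | 0 + a.0) :: =a=> t8, =d=> t9
  t7 = 0 | 0 | a.(0 | 0 + a.0) :: =a=> t9
  t8 = d.(0 | 0) | 0 :: =d=> t10
  t9 = 0 | 0 | (0 | 0 + a.0) :: =a=> t10
  t10 = 0 | 0 | 0 :: (no moves)
Run σ = ⟨addd⟩ on P: start {s0}
  step 1 (a): {s1, s2}
  step 2 (d): {s5, s6}
  step 3 (d): {s8, s9}
  step 4 (d): {s10}
  ✓ P
Run σ = ⟨addd⟩ on Q: start {t0}
  step 1 (a): {t1, t2}
  step 2 (d): {t6}
  step 3 (d): {t9}
  step 4 (d): ∅ (Q stuck)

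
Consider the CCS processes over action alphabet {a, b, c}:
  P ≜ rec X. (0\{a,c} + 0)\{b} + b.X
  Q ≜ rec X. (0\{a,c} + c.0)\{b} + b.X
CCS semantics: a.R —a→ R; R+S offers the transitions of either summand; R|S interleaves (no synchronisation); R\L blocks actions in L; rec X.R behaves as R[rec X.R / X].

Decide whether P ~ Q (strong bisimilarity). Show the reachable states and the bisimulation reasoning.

Reachable graph of P (1 states):
  u0 = rec X. (0\{a,c} + 0)\{b} + b.X → =b=> u0
Reachable graph of Q (2 states):
  v0 = rec X. (0\{a,c} + c.0)\{b} + b.X → =b=> v0, =c=> v1
  v1 = 0\{b} → (no moves)
Partition-refinement fixed point:
  B0 = {u0}
  B1 = {v0}
  B2 = {v1}
u0 ∈ B0, v0 ∈ B1 → different blocks

NO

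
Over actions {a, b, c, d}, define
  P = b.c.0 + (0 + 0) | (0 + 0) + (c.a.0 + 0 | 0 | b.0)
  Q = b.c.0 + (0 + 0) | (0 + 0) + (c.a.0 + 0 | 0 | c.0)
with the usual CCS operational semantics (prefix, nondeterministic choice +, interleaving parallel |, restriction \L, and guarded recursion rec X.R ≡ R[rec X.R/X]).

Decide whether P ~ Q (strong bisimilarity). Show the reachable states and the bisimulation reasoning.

Reachable graph of P (5 states):
  m0 = b.c.0 + (0 + 0) | (0 + 0) + (c.a.0 + 0 | 0 | b.0) has moves --b--▸ m1, --b--▸ m2, --c--▸ m3
  m1 = 0 | 0 | 0 has moves deadlocked
  m2 = c.0 has moves --c--▸ m4
  m3 = a.0 has moves --a--▸ m4
  m4 = 0 has moves deadlocked
Reachable graph of Q (5 states):
  n0 = b.c.0 + (0 + 0) | (0 + 0) + (c.a.0 + 0 | 0 | c.0) has moves --b--▸ n1, --c--▸ n2, --c--▸ n3
  n1 = c.0 has moves --c--▸ n4
  n2 = 0 | 0 | 0 has moves deadlocked
  n3 = a.0 has moves --a--▸ n4
  n4 = 0 has moves deadlocked
Partition-refinement fixed point:
  B0 = {m0}
  B1 = {m2, n1}
  B2 = {m1, m4, n2, n4}
  B3 = {m3, n3}
  B4 = {n0}
m0 ∈ B0, n0 ∈ B4 → different blocks

NO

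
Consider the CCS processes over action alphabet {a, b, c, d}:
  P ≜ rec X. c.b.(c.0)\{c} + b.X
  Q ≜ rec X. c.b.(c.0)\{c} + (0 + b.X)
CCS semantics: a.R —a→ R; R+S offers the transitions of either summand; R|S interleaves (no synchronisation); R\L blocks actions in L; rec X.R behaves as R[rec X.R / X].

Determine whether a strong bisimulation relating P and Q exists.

Reachable graph of P (3 states):
  s0 = rec X. c.b.(c.0)\{c} + b.X → —b→ s0, —c→ s1
  s1 = b.(c.0)\{c} → —b→ s2
  s2 = (c.0)\{c} → (no moves)
Reachable graph of Q (3 states):
  t0 = rec X. c.b.(c.0)\{c} + (0 + b.X) → —b→ t0, —c→ t1
  t1 = b.(c.0)\{c} → —b→ t2
  t2 = (c.0)\{c} → (no moves)
Bisimilarity quotient blocks:
  B0 = {s0, t0}
  B1 = {s1, t1}
  B2 = {s2, t2}
s0 ∈ B0, t0 ∈ B0 → same block

bisimilar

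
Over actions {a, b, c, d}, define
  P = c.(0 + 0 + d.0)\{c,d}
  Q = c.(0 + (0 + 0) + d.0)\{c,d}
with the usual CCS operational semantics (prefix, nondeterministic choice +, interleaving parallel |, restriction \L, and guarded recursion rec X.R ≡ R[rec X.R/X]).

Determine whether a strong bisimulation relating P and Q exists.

Reachable graph of P (2 states):
  s0 = c.(0 + 0 + d.0)\{c,d} ⊢ =c=> s1
  s1 = (0 + 0 + d.0)\{c,d} ⊢ stopped
Reachable graph of Q (2 states):
  t0 = c.(0 + (0 + 0) + d.0)\{c,d} ⊢ =c=> t1
  t1 = (0 + (0 + 0) + d.0)\{c,d} ⊢ stopped
Bisimilarity quotient blocks:
  B0 = {s0, t0}
  B1 = {s1, t1}
s0 ∈ B0, t0 ∈ B0 → same block

bisimilar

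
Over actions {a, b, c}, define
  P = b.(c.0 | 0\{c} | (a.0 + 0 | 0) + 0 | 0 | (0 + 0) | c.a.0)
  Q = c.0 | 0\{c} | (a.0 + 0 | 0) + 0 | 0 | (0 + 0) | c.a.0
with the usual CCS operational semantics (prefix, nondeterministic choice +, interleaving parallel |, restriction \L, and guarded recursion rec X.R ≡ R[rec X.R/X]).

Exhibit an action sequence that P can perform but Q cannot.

P's transition system — 7 states:
  m0 = b.(c.0 | 0\{c} | (a.0 + 0 | 0) + 0 | 0 | (0 + 0) | c.a.0) :: ··b··> m1
  m1 = c.0 | 0\{c} | (a.0 + 0 | 0) + 0 | 0 | (0 + 0) | c.a.0 :: ··a··> m2, ··c··> m3, ··c··> m4
  m2 = c.0 | 0\{c} | 0 :: ··c··> m5
  m3 = 0 | 0 | (0 + 0) | a.0 :: ··a··> m6
  m4 = 0 | 0\{c} | (a.0 + 0 | 0) :: ··a··> m5
  m5 = 0 | 0\{c} | 0 :: (no moves)
  m6 = 0 | 0 | (0 + 0) | 0 :: (no moves)
Q's transition system — 6 states:
  n0 = c.0 | 0\{c} | (a.0 + 0 | 0) + 0 | 0 | (0 + 0) | c.a.0 :: ··a··> n1, ··c··> n2, ··c··> n3
  n1 = c.0 | 0\{c} | 0 :: ··c··> n4
  n2 = 0 | 0 | (0 + 0) | a.0 :: ··a··> n5
  n3 = 0 | 0\{c} | (a.0 + 0 | 0) :: ··a··> n4
  n4 = 0 | 0\{c} | 0 :: (no moves)
  n5 = 0 | 0 | (0 + 0) | 0 :: (no moves)
Run σ = ⟨b⟩ on P: start {m0}
  step 1 (b): {m1}
  P completes σ.
Run σ = ⟨b⟩ on Q: start {n0}
  step 1 (b): no successor for Q

b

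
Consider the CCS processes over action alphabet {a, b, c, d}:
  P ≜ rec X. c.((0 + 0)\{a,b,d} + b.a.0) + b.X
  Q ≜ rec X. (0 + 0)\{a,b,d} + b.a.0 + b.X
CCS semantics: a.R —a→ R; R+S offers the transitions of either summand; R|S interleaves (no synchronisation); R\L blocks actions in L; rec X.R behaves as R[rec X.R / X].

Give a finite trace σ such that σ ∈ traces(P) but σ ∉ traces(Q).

Reachable graph of P (4 states):
  p0 = rec X. c.((0 + 0)\{a,b,d} + b.a.0) + b.X → =b=> p0, =c=> p1
  p1 = (0 + 0)\{a,b,d} + b.a.0 → =b=> p2
  p2 = a.0 → =a=> p3
  p3 = 0 → ·
Reachable graph of Q (3 states):
  q0 = rec X. (0 + 0)\{a,b,d} + b.a.0 + b.X → =b=> q0, =b=> q1
  q1 = a.0 → =a=> q2
  q2 = 0 → ·
Run σ = ⟨c⟩ on P: start {p0}
  after c @ step 1: {p1}
  P completes σ.
Run σ = ⟨c⟩ on Q: start {q0}
  after c @ step 1: ∅ (Q stuck)

c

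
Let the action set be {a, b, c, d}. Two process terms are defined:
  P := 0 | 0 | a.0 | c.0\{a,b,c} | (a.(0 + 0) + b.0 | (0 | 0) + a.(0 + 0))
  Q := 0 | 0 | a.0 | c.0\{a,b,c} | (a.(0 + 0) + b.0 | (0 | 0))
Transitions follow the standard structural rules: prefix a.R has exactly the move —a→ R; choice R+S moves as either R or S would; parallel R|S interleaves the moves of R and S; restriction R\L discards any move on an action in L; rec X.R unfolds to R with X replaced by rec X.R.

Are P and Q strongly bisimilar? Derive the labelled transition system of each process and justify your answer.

P's transition system — 12 states:
  s0 = 0 | 0 | a.0 | c.0\{a,b,c} | (a.(0 + 0) + b.0 | (0 | 0) + a.(0 + 0)) has moves ··a··> s1, ··a··> s2, ··b··> s3, ··c··> s4
  s1 = 0 | 0 | 0 | c.0\{a,b,c} | (a.(0 + 0) + b.0 | (0 | 0) + a.(0 + 0)) has moves ··a··> s5, ··b··> s6, ··c··> s7
  s2 = 0 | 0 | a.0 | c.0\{a,b,c} | (0 + 0) has moves ··a··> s5, ··c··> s8
  s3 = 0 | 0 | a.0 | c.0\{a,b,c} | (0 | (0 | 0)) has moves ··a··> s6, ··c··> s9
  s4 = 0 | 0 | a.0 | 0\{a,b,c} | (a.(0 + 0) + b.0 | (0 | 0) + a.(0 + 0)) has moves ··a··> s7, ··a··> s8, ··b··> s9
  s5 = 0 | 0 | 0 | c.0\{a,b,c} | (0 + 0) has moves ··c··> s10
  s6 = 0 | 0 | 0 | c.0\{a,b,c} | (0 | (0 | 0)) has moves ··c··> s11
  s7 = 0 | 0 | 0 | 0\{a,b,c} | (a.(0 + 0) + b.0 | (0 | 0) + a.(0 + 0)) has moves ··a··> s10, ··b··> s11
  s8 = 0 | 0 | a.0 | 0\{a,b,c} | (0 + 0) has moves ··a··> s10
  s9 = 0 | 0 | a.0 | 0\{a,b,c} | (0 | (0 | 0)) has moves ··a··> s11
  s10 = 0 | 0 | 0 | 0\{a,b,c} | (0 + 0) has moves stopped
  s11 = 0 | 0 | 0 | 0\{a,b,c} | (0 | (0 | 0)) has moves stopped
Q's transition system — 12 states:
  t0 = 0 | 0 | a.0 | c.0\{a,b,c} | (a.(0 + 0) + b.0 | (0 | 0)) has moves ··a··> t1, ··a··> t2, ··b··> t3, ··c··> t4
  t1 = 0 | 0 | 0 | c.0\{a,b,c} | (a.(0 + 0) + b.0 | (0 | 0)) has moves ··a··> t5, ··b··> t6, ··c··> t7
  t2 = 0 | 0 | a.0 | c.0\{a,b,c} | (0 + 0) has moves ··a··> t5, ··c··> t8
  t3 = 0 | 0 | a.0 | c.0\{a,b,c} | (0 | (0 | 0)) has moves ··a··> t6, ··c··> t9
  t4 = 0 | 0 | a.0 | 0\{a,b,c} | (a.(0 + 0) + b.0 | (0 | 0)) has moves ··a··> t7, ··a··> t8, ··b··> t9
  t5 = 0 | 0 | 0 | c.0\{a,b,c} | (0 + 0) has moves ··c··> t10
  t6 = 0 | 0 | 0 | c.0\{a,b,c} | (0 | (0 | 0)) has moves ··c··> t11
  t7 = 0 | 0 | 0 | 0\{a,b,c} | (a.(0 + 0) + b.0 | (0 | 0)) has moves ··a··> t10, ··b··> t11
  t8 = 0 | 0 | a.0 | 0\{a,b,c} | (0 + 0) has moves ··a··> t10
  t9 = 0 | 0 | a.0 | 0\{a,b,c} | (0 | (0 | 0)) has moves ··a··> t11
  t10 = 0 | 0 | 0 | 0\{a,b,c} | (0 + 0) has moves stopped
  t11 = 0 | 0 | 0 | 0\{a,b,c} | (0 | (0 | 0)) has moves stopped
Coarsest stable partition (strong bisimilarity classes):
  B0 = {s0, t0}
  B1 = {s4, t4}
  B2 = {s8, s9, t8, t9}
  B3 = {s10, s11, t10, t11}
  B4 = {s7, t7}
  B5 = {s1, t1}
  B6 = {s5, s6, t5, t6}
  B7 = {s2, s3, t2, t3}
s0 ∈ B0, t0 ∈ B0 → same block

P ~ Q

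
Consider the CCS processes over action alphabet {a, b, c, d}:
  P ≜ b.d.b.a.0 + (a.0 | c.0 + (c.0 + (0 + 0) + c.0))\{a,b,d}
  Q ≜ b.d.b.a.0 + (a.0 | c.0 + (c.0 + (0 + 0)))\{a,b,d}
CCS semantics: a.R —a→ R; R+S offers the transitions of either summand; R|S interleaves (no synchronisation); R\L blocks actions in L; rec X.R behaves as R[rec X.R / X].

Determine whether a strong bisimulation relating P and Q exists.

YES

P's transition system — 7 states:
  s0 = b.d.b.a.0 + (a.0 | c.0 + (c.0 + (0 + 0) + c.0))\{a,b,d} ⊢ ··b··> s1, ··c··> s2, ··c··> s3
  s1 = d.b.a.0 ⊢ ··d··> s4
  s2 = (a.0 | 0)\{a,b,d} ⊢ ·
  s3 = 0\{a,b,d} ⊢ ·
  s4 = b.a.0 ⊢ ··b··> s5
  s5 = a.0 ⊢ ··a··> s6
  s6 = 0 ⊢ ·
Q's transition system — 7 states:
  t0 = b.d.b.a.0 + (a.0 | c.0 + (c.0 + (0 + 0)))\{a,b,d} ⊢ ··b··> t1, ··c··> t2, ··c··> t3
  t1 = d.b.a.0 ⊢ ··d··> t4
  t2 = (a.0 | 0)\{a,b,d} ⊢ ·
  t3 = 0\{a,b,d} ⊢ ·
  t4 = b.a.0 ⊢ ··b··> t5
  t5 = a.0 ⊢ ··a··> t6
  t6 = 0 ⊢ ·
Partition-refinement fixed point:
  B0 = {s0, t0}
  B1 = {s1, t1}
  B2 = {s4, t4}
  B3 = {s5, t5}
  B4 = {s2, s3, s6, t2, t3, t6}
s0 ∈ B0, t0 ∈ B0 → same block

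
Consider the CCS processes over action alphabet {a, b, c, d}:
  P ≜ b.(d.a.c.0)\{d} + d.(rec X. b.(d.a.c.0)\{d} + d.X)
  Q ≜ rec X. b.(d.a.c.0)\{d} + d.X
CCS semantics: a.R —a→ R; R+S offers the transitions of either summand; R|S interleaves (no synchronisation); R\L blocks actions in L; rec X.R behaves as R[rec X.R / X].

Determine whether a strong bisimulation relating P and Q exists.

bisimilar

P's transition system — 3 states:
  m0 = b.(d.a.c.0)\{d} + d.(rec X. b.(d.a.c.0)\{d} + d.X) ⊢ --b--▸ m1, --d--▸ m2
  m1 = (d.a.c.0)\{d} ⊢ (no moves)
  m2 = rec X. b.(d.a.c.0)\{d} + d.X ⊢ --b--▸ m1, --d--▸ m2
Q's transition system — 2 states:
  n0 = rec X. b.(d.a.c.0)\{d} + d.X ⊢ --b--▸ n1, --d--▸ n0
  n1 = (d.a.c.0)\{d} ⊢ (no moves)
Coarsest stable partition (strong bisimilarity classes):
  B0 = {m0, m2, n0}
  B1 = {m1, n1}
m0 ∈ B0, n0 ∈ B0 → same block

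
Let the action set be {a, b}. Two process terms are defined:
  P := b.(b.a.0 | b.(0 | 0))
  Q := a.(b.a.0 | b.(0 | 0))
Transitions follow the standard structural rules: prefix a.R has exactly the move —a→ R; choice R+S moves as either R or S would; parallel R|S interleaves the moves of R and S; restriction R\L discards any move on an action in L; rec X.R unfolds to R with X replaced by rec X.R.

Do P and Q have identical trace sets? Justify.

traces(P) ≠ traces(Q) — witness ⟨b⟩

P's transition system — 7 states:
  p0 = b.(b.a.0 | b.(0 | 0)) | =b=> p1
  p1 = b.a.0 | b.(0 | 0) | =b=> p2, =b=> p3
  p2 = a.0 | b.(0 | 0) | =a=> p4, =b=> p5
  p3 = b.a.0 | (0 | 0) | =b=> p5
  p4 = 0 | b.(0 | 0) | =b=> p6
  p5 = a.0 | (0 | 0) | =a=> p6
  p6 = 0 | (0 | 0) | ·
Q's transition system — 7 states:
  q0 = a.(b.a.0 | b.(0 | 0)) | =a=> q1
  q1 = b.a.0 | b.(0 | 0) | =b=> q2, =b=> q3
  q2 = a.0 | b.(0 | 0) | =a=> q4, =b=> q5
  q3 = b.a.0 | (0 | 0) | =b=> q5
  q4 = 0 | b.(0 | 0) | =b=> q6
  q5 = a.0 | (0 | 0) | =a=> q6
  q6 = 0 | (0 | 0) | ·
Trace ⟨b⟩ through P, begin at {p0}:
  [1] b ⇒ {p1}
  ✓ P
Trace ⟨b⟩ through Q, begin at {q0}:
  [1] b ⇒ ∅  — Q cannot continue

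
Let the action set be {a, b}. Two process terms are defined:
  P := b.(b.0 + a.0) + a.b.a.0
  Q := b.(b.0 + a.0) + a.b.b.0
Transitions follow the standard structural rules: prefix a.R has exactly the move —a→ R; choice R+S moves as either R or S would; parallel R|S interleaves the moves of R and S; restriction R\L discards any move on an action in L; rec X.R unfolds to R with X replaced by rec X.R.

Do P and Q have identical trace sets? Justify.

NO — witness ⟨aba⟩

Reachable graph of P (5 states):
  s0 = b.(b.0 + a.0) + a.b.a.0 has moves ··a··> s1, ··b··> s2
  s1 = b.a.0 has moves ··b··> s3
  s2 = b.0 + a.0 has moves ··a··> s4, ··b··> s4
  s3 = a.0 has moves ··a··> s4
  s4 = 0 has moves ∅
Reachable graph of Q (5 states):
  t0 = b.(b.0 + a.0) + a.b.b.0 has moves ··a··> t1, ··b··> t2
  t1 = b.b.0 has moves ··b··> t3
  t2 = b.0 + a.0 has moves ··a··> t4, ··b··> t4
  t3 = b.0 has moves ··b··> t4
  t4 = 0 has moves ∅
Trace ⟨aba⟩ through P, begin at {s0}:
  step 1 (a): {s1}
  step 2 (b): {s3}
  step 3 (a): {s4}
  — P admits the full trace.
Trace ⟨aba⟩ through Q, begin at {t0}:
  step 1 (a): {t1}
  step 2 (b): {t3}
  step 3 (a): ∅ (Q stuck)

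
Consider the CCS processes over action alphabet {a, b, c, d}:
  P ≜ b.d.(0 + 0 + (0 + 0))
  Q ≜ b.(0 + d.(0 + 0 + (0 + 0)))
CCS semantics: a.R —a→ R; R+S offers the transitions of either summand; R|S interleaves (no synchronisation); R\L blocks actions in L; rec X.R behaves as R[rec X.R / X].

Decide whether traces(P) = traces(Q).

trace-equivalent

Reachable graph of P (3 states):
  p0 = b.d.(0 + 0 + (0 + 0)) :: -b-> p1
  p1 = d.(0 + 0 + (0 + 0)) :: -d-> p2
  p2 = 0 + 0 + (0 + 0) :: (no moves)
Reachable graph of Q (3 states):
  q0 = b.(0 + d.(0 + 0 + (0 + 0))) :: -b-> q1
  q1 = 0 + d.(0 + 0 + (0 + 0)) :: -d-> q2
  q2 = 0 + 0 + (0 + 0) :: (no moves)
Coarsest stable partition (strong bisimilarity classes):
  B0 = {p0, q0}
  B1 = {p1, q1}
  B2 = {p2, q2}
p0 ∈ B0, q0 ∈ B0 → same block
Bisimilar ⇒ trace-equivalent.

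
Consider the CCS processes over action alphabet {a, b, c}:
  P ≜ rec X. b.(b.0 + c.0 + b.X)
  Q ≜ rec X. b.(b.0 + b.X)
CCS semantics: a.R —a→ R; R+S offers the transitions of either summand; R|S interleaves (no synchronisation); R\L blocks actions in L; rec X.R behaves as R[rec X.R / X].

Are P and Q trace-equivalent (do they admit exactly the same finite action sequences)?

Reachable graph of P (3 states):
  s0 = rec X. b.(b.0 + c.0 + b.X) has moves =b=> s1
  s1 = b.0 + c.0 + b.(rec X. b.(b.0 + c.0 + b.X)) has moves =b=> s0, =b=> s2, =c=> s2
  s2 = 0 has moves ∅
Reachable graph of Q (3 states):
  t0 = rec X. b.(b.0 + b.X) has moves =b=> t1
  t1 = b.0 + b.(rec X. b.(b.0 + b.X)) has moves =b=> t0, =b=> t2
  t2 = 0 has moves ∅
Executing bc from P (initial set {s0}):
  step 1 (b): {s1}
  step 2 (c): {s2}
  — P admits the full trace.
Executing bc from Q (initial set {t0}):
  step 1 (b): {t1}
  step 2 (c): no successor for Q

NO — witness ⟨bc⟩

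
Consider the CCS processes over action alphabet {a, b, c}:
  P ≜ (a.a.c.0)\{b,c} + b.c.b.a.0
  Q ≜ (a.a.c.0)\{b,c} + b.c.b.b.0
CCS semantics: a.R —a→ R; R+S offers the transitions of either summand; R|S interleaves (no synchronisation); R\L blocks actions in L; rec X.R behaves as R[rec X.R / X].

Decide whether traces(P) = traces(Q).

NO — witness ⟨bcba⟩

LTS(P): 7 reachable states
  s0 = (a.a.c.0)\{b,c} + b.c.b.a.0 | -a-> s1, -b-> s2
  s1 = (a.c.0)\{b,c} | -a-> s3
  s2 = c.b.a.0 | -c-> s4
  s3 = (c.0)\{b,c} | ∅
  s4 = b.a.0 | -b-> s5
  s5 = a.0 | -a-> s6
  s6 = 0 | ∅
LTS(Q): 7 reachable states
  t0 = (a.a.c.0)\{b,c} + b.c.b.b.0 | -a-> t1, -b-> t2
  t1 = (a.c.0)\{b,c} | -a-> t3
  t2 = c.b.b.0 | -c-> t4
  t3 = (c.0)\{b,c} | ∅
  t4 = b.b.0 | -b-> t5
  t5 = b.0 | -b-> t6
  t6 = 0 | ∅
Executing bcba from P (initial set {s0}):
  [1] b ⇒ {s2}
  [2] c ⇒ {s4}
  [3] b ⇒ {s5}
  [4] a ⇒ {s6}
  ✓ P
Executing bcba from Q (initial set {t0}):
  [1] b ⇒ {t2}
  [2] c ⇒ {t4}
  [3] b ⇒ {t5}
  [4] a ⇒ ∅  — Q cannot continue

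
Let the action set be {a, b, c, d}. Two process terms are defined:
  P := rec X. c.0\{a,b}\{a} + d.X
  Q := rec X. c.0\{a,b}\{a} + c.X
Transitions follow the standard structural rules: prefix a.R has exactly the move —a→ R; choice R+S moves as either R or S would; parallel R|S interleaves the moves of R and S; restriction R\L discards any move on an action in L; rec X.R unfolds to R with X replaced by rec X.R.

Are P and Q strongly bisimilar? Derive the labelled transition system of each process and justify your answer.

Reachable graph of P (2 states):
  p0 = rec X. c.0\{a,b}\{a} + d.X :: —c→ p1, —d→ p0
  p1 = 0\{a,b}\{a} :: deadlocked
Reachable graph of Q (2 states):
  q0 = rec X. c.0\{a,b}\{a} + c.X :: —c→ q0, —c→ q1
  q1 = 0\{a,b}\{a} :: deadlocked
Partition-refinement fixed point:
  B0 = {p0}
  B1 = {p1, q1}
  B2 = {q0}
p0 ∈ B0, q0 ∈ B2 → different blocks

P ≁ Q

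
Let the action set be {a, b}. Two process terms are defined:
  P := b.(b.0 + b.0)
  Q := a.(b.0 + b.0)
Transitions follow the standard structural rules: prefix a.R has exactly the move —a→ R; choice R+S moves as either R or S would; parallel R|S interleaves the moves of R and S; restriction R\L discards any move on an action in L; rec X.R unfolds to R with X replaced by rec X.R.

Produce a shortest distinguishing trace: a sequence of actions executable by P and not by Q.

b

Reachable graph of P (3 states):
  s0 = b.(b.0 + b.0) → --b--▸ s1
  s1 = b.0 + b.0 → --b--▸ s2
  s2 = 0 → deadlocked
Reachable graph of Q (3 states):
  t0 = a.(b.0 + b.0) → --a--▸ t1
  t1 = b.0 + b.0 → --b--▸ t2
  t2 = 0 → deadlocked
Run σ = ⟨b⟩ on P: start {s0}
  after b @ step 1: {s1}
  ✓ P
Run σ = ⟨b⟩ on Q: start {t0}
  after b @ step 1: no successor for Q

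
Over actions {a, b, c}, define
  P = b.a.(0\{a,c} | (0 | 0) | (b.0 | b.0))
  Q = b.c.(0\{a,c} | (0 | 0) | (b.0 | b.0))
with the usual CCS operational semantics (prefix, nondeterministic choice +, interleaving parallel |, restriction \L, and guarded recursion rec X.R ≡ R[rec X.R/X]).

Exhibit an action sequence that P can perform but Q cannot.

ba

LTS(P): 6 reachable states
  u0 = b.a.(0\{a,c} | (0 | 0) | (b.0 | b.0)) | —b→ u1
  u1 = a.(0\{a,c} | (0 | 0) | (b.0 | b.0)) | —a→ u2
  u2 = 0\{a,c} | (0 | 0) | (b.0 | b.0) | —b→ u3, —b→ u4
  u3 = 0\{a,c} | (0 | 0) | (0 | b.0) | —b→ u5
  u4 = 0\{a,c} | (0 | 0) | (b.0 | 0) | —b→ u5
  u5 = 0\{a,c} | (0 | 0) | (0 | 0) | ·
LTS(Q): 6 reachable states
  v0 = b.c.(0\{a,c} | (0 | 0) | (b.0 | b.0)) | —b→ v1
  v1 = c.(0\{a,c} | (0 | 0) | (b.0 | b.0)) | —c→ v2
  v2 = 0\{a,c} | (0 | 0) | (b.0 | b.0) | —b→ v3, —b→ v4
  v3 = 0\{a,c} | (0 | 0) | (0 | b.0) | —b→ v5
  v4 = 0\{a,c} | (0 | 0) | (b.0 | 0) | —b→ v5
  v5 = 0\{a,c} | (0 | 0) | (0 | 0) | ·
Executing ba from P (initial set {u0}):
  [1] b ⇒ {u1}
  [2] a ⇒ {u2}
  ✓ P
Executing ba from Q (initial set {v0}):
  [1] b ⇒ {v1}
  [2] a ⇒ no successor for Q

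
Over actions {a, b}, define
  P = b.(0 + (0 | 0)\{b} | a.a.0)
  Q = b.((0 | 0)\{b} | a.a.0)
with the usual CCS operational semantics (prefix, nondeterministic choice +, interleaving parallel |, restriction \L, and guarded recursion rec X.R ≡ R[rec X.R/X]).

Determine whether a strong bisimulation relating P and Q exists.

YES

P's transition system — 4 states:
  u0 = b.(0 + (0 | 0)\{b} | a.a.0) ⊢ ··b··> u1
  u1 = 0 + (0 | 0)\{b} | a.a.0 ⊢ ··a··> u2
  u2 = (0 | 0)\{b} | a.0 ⊢ ··a··> u3
  u3 = (0 | 0)\{b} | 0 ⊢ (no moves)
Q's transition system — 4 states:
  v0 = b.((0 | 0)\{b} | a.a.0) ⊢ ··b··> v1
  v1 = (0 | 0)\{b} | a.a.0 ⊢ ··a··> v2
  v2 = (0 | 0)\{b} | a.0 ⊢ ··a··> v3
  v3 = (0 | 0)\{b} | 0 ⊢ (no moves)
Bisimilarity quotient blocks:
  B0 = {u0, v0}
  B1 = {u1, v1}
  B2 = {u2, v2}
  B3 = {u3, v3}
u0 ∈ B0, v0 ∈ B0 → same block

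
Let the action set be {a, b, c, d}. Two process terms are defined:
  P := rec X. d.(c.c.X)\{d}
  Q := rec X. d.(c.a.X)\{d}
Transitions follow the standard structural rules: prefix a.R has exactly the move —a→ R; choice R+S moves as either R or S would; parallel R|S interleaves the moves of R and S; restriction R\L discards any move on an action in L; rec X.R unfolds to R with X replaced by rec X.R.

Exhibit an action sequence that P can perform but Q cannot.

P's transition system — 4 states:
  s0 = rec X. d.(c.c.X)\{d} ⊢ —d→ s1
  s1 = (c.c.(rec X. d.(c.c.X)\{d}))\{d} ⊢ —c→ s2
  s2 = (c.(rec X. d.(c.c.X)\{d}))\{d} ⊢ —c→ s3
  s3 = (rec X. d.(c.c.X)\{d})\{d} ⊢ deadlocked
Q's transition system — 4 states:
  t0 = rec X. d.(c.a.X)\{d} ⊢ —d→ t1
  t1 = (c.a.(rec X. d.(c.a.X)\{d}))\{d} ⊢ —c→ t2
  t2 = (a.(rec X. d.(c.a.X)\{d}))\{d} ⊢ —a→ t3
  t3 = (rec X. d.(c.a.X)\{d})\{d} ⊢ deadlocked
Run σ = ⟨dcc⟩ on P: start {s0}
  [1] d ⇒ {s1}
  [2] c ⇒ {s2}
  [3] c ⇒ {s3}
  — P admits the full trace.
Run σ = ⟨dcc⟩ on Q: start {t0}
  [1] d ⇒ {t1}
  [2] c ⇒ {t2}
  [3] c ⇒ ∅  — Q cannot continue

dcc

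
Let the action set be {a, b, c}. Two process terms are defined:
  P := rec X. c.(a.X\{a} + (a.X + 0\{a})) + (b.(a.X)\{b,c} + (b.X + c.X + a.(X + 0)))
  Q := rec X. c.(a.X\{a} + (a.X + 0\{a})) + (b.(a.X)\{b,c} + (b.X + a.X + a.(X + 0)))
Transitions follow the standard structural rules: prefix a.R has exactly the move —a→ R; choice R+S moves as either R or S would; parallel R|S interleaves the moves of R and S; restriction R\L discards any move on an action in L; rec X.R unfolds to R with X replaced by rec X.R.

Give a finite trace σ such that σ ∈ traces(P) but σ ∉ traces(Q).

cb

Reachable graph of P (9 states):
  m0 = rec X. c.(a.X\{a} + (a.X + 0\{a})) + (b.(a.X)\{b,c} + (b.X + c.X + a.(X + 0))) :: ··a··> m1, ··b··> m0, ··b··> m2, ··c··> m0, ··c··> m3
  m1 = (rec X. c.(a.X\{a} + (a.X + 0\{a})) + (b.(a.X)\{b,c} + (b.X + c.X + a.(X + 0)))) + 0 :: ··a··> m1, ··b··> m0, ··b··> m2, ··c··> m0, ··c··> m3
  m2 = (a.(rec X. c.(a.X\{a} + (a.X + 0\{a})) + (b.(a.X)\{b,c} + (b.X + c.X + a.(X + 0)))))\{b,c} :: ··a··> m4
  m3 = a.(rec X. c.(a.X\{a} + (a.X + 0\{a})) + (b.(a.X)\{b,c} + (b.X + c.X + a.(X + 0))))\{a} + (a.(rec X. c.(a.X\{a} + (a.X + 0\{a})) + (b.(a.X)\{b,c} + (b.X + c.X + a.(X + 0)))) + 0\{a}) :: ··a··> m0, ··a··> m5
  m4 = (rec X. c.(a.X\{a} + (a.X + 0\{a})) + (b.(a.X)\{b,c} + (b.X + c.X + a.(X + 0))))\{b,c} :: ··a··> m6
  m5 = (rec X. c.(a.X\{a} + (a.X + 0\{a})) + (b.(a.X)\{b,c} + (b.X + c.X + a.(X + 0))))\{a} :: ··b··> m5, ··b··> m7, ··c··> m5, ··c··> m8
  m6 = ((rec X. c.(a.X\{a} + (a.X + 0\{a})) + (b.(a.X)\{b,c} + (b.X + c.X + a.(X + 0)))) + 0)\{b,c} :: ··a··> m6
  m7 = (a.(rec X. c.(a.X\{a} + (a.X + 0\{a})) + (b.(a.X)\{b,c} + (b.X + c.X + a.(X + 0)))))\{b,c}\{a} :: stopped
  m8 = (a.(rec X. c.(a.X\{a} + (a.X + 0\{a})) + (b.(a.X)\{b,c} + (b.X + c.X + a.(X + 0))))\{a} + (a.(rec X. c.(a.X\{a} + (a.X + 0\{a})) + (b.(a.X)\{b,c} + (b.X + c.X + a.(X + 0)))) + 0\{a}))\{a} :: stopped
Reachable graph of Q (9 states):
  n0 = rec X. c.(a.X\{a} + (a.X + 0\{a})) + (b.(a.X)\{b,c} + (b.X + a.X + a.(X + 0))) :: ··a··> n0, ··a··> n1, ··b··> n0, ··b··> n2, ··c··> n3
  n1 = (rec X. c.(a.X\{a} + (a.X + 0\{a})) + (b.(a.X)\{b,c} + (b.X + a.X + a.(X + 0)))) + 0 :: ··a··> n0, ··a··> n1, ··b··> n0, ··b··> n2, ··c··> n3
  n2 = (a.(rec X. c.(a.X\{a} + (a.X + 0\{a})) + (b.(a.X)\{b,c} + (b.X + a.X + a.(X + 0)))))\{b,c} :: ··a··> n4
  n3 = a.(rec X. c.(a.X\{a} + (a.X + 0\{a})) + (b.(a.X)\{b,c} + (b.X + a.X + a.(X + 0))))\{a} + (a.(rec X. c.(a.X\{a} + (a.X + 0\{a})) + (b.(a.X)\{b,c} + (b.X + a.X + a.(X + 0)))) + 0\{a}) :: ··a··> n0, ··a··> n5
  n4 = (rec X. c.(a.X\{a} + (a.X + 0\{a})) + (b.(a.X)\{b,c} + (b.X + a.X + a.(X + 0))))\{b,c} :: ··a··> n4, ··a··> n6
  n5 = (rec X. c.(a.X\{a} + (a.X + 0\{a})) + (b.(a.X)\{b,c} + (b.X + a.X + a.(X + 0))))\{a} :: ··b··> n5, ··b··> n7, ··c··> n8
  n6 = ((rec X. c.(a.X\{a} + (a.X + 0\{a})) + (b.(a.X)\{b,c} + (b.X + a.X + a.(X + 0)))) + 0)\{b,c} :: ··a··> n4, ··a··> n6
  n7 = (a.(rec X. c.(a.X\{a} + (a.X + 0\{a})) + (b.(a.X)\{b,c} + (b.X + a.X + a.(X + 0)))))\{b,c}\{a} :: stopped
  n8 = (a.(rec X. c.(a.X\{a} + (a.X + 0\{a})) + (b.(a.X)\{b,c} + (b.X + a.X + a.(X + 0))))\{a} + (a.(rec X. c.(a.X\{a} + (a.X + 0\{a})) + (b.(a.X)\{b,c} + (b.X + a.X + a.(X + 0)))) + 0\{a}))\{a} :: stopped
Run σ = ⟨cb⟩ on P: start {m0}
  after c @ step 1: {m0, m3}
  after b @ step 2: {m0, m2}
  P completes σ.
Run σ = ⟨cb⟩ on Q: start {n0}
  after c @ step 1: {n3}
  after b @ step 2: ∅ (Q stuck)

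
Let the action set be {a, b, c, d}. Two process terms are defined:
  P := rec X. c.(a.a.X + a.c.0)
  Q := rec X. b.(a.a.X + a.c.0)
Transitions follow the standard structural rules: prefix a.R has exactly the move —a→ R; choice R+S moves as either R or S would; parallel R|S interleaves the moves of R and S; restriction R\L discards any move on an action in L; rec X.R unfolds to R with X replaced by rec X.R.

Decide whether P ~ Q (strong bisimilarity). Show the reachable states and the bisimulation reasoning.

Reachable graph of P (5 states):
  u0 = rec X. c.(a.a.X + a.c.0) has moves --c--▸ u1
  u1 = a.a.(rec X. c.(a.a.X + a.c.0)) + a.c.0 has moves --a--▸ u2, --a--▸ u3
  u2 = a.(rec X. c.(a.a.X + a.c.0)) has moves --a--▸ u0
  u3 = c.0 has moves --c--▸ u4
  u4 = 0 has moves stopped
Reachable graph of Q (5 states):
  v0 = rec X. b.(a.a.X + a.c.0) has moves --b--▸ v1
  v1 = a.a.(rec X. b.(a.a.X + a.c.0)) + a.c.0 has moves --a--▸ v2, --a--▸ v3
  v2 = a.(rec X. b.(a.a.X + a.c.0)) has moves --a--▸ v0
  v3 = c.0 has moves --c--▸ v4
  v4 = 0 has moves stopped
Partition-refinement fixed point:
  B0 = {u0}
  B1 = {u1}
  B2 = {u2}
  B3 = {u3, v3}
  B4 = {u4, v4}
  B5 = {v0}
  B6 = {v1}
  B7 = {v2}
u0 ∈ B0, v0 ∈ B5 → different blocks

NO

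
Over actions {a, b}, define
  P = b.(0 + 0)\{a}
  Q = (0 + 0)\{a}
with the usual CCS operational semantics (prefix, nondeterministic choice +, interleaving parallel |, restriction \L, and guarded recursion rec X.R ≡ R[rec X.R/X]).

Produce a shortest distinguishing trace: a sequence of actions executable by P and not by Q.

b

LTS(P): 2 reachable states
  m0 = b.(0 + 0)\{a} ⊢ -b-> m1
  m1 = (0 + 0)\{a} ⊢ deadlocked
LTS(Q): 1 reachable states
  n0 = (0 + 0)\{a} ⊢ deadlocked
Run σ = ⟨b⟩ on P: start {m0}
  step 1 (b): {m1}
  P completes σ.
Run σ = ⟨b⟩ on Q: start {n0}
  step 1 (b): ∅ (Q stuck)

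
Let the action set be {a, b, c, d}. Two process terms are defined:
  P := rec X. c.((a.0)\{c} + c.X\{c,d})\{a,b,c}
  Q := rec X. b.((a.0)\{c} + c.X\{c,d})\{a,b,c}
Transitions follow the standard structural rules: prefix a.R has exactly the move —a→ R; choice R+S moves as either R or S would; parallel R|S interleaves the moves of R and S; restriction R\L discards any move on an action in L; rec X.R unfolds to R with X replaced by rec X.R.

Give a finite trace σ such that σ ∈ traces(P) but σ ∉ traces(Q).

Reachable graph of P (2 states):
  s0 = rec X. c.((a.0)\{c} + c.X\{c,d})\{a,b,c} | =c=> s1
  s1 = ((a.0)\{c} + c.(rec X. c.((a.0)\{c} + c.X\{c,d})\{a,b,c})\{c,d})\{a,b,c} | (no moves)
Reachable graph of Q (2 states):
  t0 = rec X. b.((a.0)\{c} + c.X\{c,d})\{a,b,c} | =b=> t1
  t1 = ((a.0)\{c} + c.(rec X. b.((a.0)\{c} + c.X\{c,d})\{a,b,c})\{c,d})\{a,b,c} | (no moves)
Trace ⟨c⟩ through P, begin at {s0}:
  step 1 (c): {s1}
  P completes σ.
Trace ⟨c⟩ through Q, begin at {t0}:
  step 1 (c): ∅ (Q stuck)

c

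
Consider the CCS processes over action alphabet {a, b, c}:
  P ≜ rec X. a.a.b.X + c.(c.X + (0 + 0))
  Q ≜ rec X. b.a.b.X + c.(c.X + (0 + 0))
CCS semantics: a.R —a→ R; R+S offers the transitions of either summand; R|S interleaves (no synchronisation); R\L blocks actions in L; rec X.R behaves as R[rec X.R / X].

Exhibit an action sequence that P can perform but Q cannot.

P's transition system — 4 states:
  p0 = rec X. a.a.b.X + c.(c.X + (0 + 0)) | =a=> p1, =c=> p2
  p1 = a.b.(rec X. a.a.b.X + c.(c.X + (0 + 0))) | =a=> p3
  p2 = c.(rec X. a.a.b.X + c.(c.X + (0 + 0))) + (0 + 0) | =c=> p0
  p3 = b.(rec X. a.a.b.X + c.(c.X + (0 + 0))) | =b=> p0
Q's transition system — 4 states:
  q0 = rec X. b.a.b.X + c.(c.X + (0 + 0)) | =b=> q1, =c=> q2
  q1 = a.b.(rec X. b.a.b.X + c.(c.X + (0 + 0))) | =a=> q3
  q2 = c.(rec X. b.a.b.X + c.(c.X + (0 + 0))) + (0 + 0) | =c=> q0
  q3 = b.(rec X. b.a.b.X + c.(c.X + (0 + 0))) | =b=> q0
Trace ⟨a⟩ through P, begin at {p0}:
  step 1 (a): {p1}
  — P admits the full trace.
Trace ⟨a⟩ through Q, begin at {q0}:
  step 1 (a): ∅  — Q cannot continue

a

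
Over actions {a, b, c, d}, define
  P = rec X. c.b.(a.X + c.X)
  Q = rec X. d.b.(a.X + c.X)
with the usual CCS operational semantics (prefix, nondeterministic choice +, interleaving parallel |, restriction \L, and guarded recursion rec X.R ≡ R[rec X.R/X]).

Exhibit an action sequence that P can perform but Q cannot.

LTS(P): 3 reachable states
  u0 = rec X. c.b.(a.X + c.X) | -c-> u1
  u1 = b.(a.(rec X. c.b.(a.X + c.X)) + c.(rec X. c.b.(a.X + c.X))) | -b-> u2
  u2 = a.(rec X. c.b.(a.X + c.X)) + c.(rec X. c.b.(a.X + c.X)) | -a-> u0, -c-> u0
LTS(Q): 3 reachable states
  v0 = rec X. d.b.(a.X + c.X) | -d-> v1
  v1 = b.(a.(rec X. d.b.(a.X + c.X)) + c.(rec X. d.b.(a.X + c.X))) | -b-> v2
  v2 = a.(rec X. d.b.(a.X + c.X)) + c.(rec X. d.b.(a.X + c.X)) | -a-> v0, -c-> v0
Run σ = ⟨c⟩ on P: start {u0}
  [1] c ⇒ {u1}
  P completes σ.
Run σ = ⟨c⟩ on Q: start {v0}
  [1] c ⇒ ∅ (Q stuck)

c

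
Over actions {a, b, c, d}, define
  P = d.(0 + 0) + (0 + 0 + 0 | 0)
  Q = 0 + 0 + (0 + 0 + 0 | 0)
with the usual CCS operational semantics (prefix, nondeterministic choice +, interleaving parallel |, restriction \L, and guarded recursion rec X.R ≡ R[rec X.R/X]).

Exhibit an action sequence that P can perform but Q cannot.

d

P's transition system — 2 states:
  s0 = d.(0 + 0) + (0 + 0 + 0 | 0) | -d-> s1
  s1 = 0 + 0 | stopped
Q's transition system — 1 states:
  t0 = 0 + 0 + (0 + 0 + 0 | 0) | stopped
Run σ = ⟨d⟩ on P: start {s0}
  step 1 (d): {s1}
  P completes σ.
Run σ = ⟨d⟩ on Q: start {t0}
  step 1 (d): ∅ (Q stuck)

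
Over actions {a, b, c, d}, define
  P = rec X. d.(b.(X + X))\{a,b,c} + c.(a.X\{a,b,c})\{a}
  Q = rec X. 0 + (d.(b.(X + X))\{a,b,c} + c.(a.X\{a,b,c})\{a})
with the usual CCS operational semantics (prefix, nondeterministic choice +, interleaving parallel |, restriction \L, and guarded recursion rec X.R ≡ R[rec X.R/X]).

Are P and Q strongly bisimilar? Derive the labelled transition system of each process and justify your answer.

Reachable graph of P (3 states):
  p0 = rec X. d.(b.(X + X))\{a,b,c} + c.(a.X\{a,b,c})\{a} has moves --c--▸ p1, --d--▸ p2
  p1 = (a.(rec X. d.(b.(X + X))\{a,b,c} + c.(a.X\{a,b,c})\{a})\{a,b,c})\{a} has moves ∅
  p2 = (b.((rec X. d.(b.(X + X))\{a,b,c} + c.(a.X\{a,b,c})\{a}) + (rec X. d.(b.(X + X))\{a,b,c} + c.(a.X\{a,b,c})\{a})))\{a,b,c} has moves ∅
Reachable graph of Q (3 states):
  q0 = rec X. 0 + (d.(b.(X + X))\{a,b,c} + c.(a.X\{a,b,c})\{a}) has moves --c--▸ q1, --d--▸ q2
  q1 = (a.(rec X. 0 + (d.(b.(X + X))\{a,b,c} + c.(a.X\{a,b,c})\{a}))\{a,b,c})\{a} has moves ∅
  q2 = (b.((rec X. 0 + (d.(b.(X + X))\{a,b,c} + c.(a.X\{a,b,c})\{a})) + (rec X. 0 + (d.(b.(X + X))\{a,b,c} + c.(a.X\{a,b,c})\{a}))))\{a,b,c} has moves ∅
Partition-refinement fixed point:
  B0 = {p0, q0}
  B1 = {p1, p2, q1, q2}
p0 ∈ B0, q0 ∈ B0 → same block

YES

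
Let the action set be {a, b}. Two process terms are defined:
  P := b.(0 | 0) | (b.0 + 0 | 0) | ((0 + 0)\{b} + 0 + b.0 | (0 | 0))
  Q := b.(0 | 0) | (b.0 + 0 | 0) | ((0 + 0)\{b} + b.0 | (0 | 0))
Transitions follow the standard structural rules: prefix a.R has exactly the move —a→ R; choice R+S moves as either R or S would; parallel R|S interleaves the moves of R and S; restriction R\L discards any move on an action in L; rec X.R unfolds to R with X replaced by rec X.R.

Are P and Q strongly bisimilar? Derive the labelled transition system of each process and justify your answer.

P's transition system — 8 states:
  s0 = b.(0 | 0) | (b.0 + 0 | 0) | ((0 + 0)\{b} + 0 + b.0 | (0 | 0)) → =b=> s1, =b=> s2, =b=> s3
  s1 = 0 | 0 | (b.0 + 0 | 0) | ((0 + 0)\{b} + 0 + b.0 | (0 | 0)) → =b=> s4, =b=> s5
  s2 = b.(0 | 0) | (b.0 + 0 | 0) | (0 | (0 | 0)) → =b=> s4, =b=> s6
  s3 = b.(0 | 0) | 0 | ((0 + 0)\{b} + 0 + b.0 | (0 | 0)) → =b=> s5, =b=> s6
  s4 = 0 | 0 | (b.0 + 0 | 0) | (0 | (0 | 0)) → =b=> s7
  s5 = 0 | 0 | 0 | ((0 + 0)\{b} + 0 + b.0 | (0 | 0)) → =b=> s7
  s6 = b.(0 | 0) | 0 | (0 | (0 | 0)) → =b=> s7
  s7 = 0 | 0 | 0 | (0 | (0 | 0)) → ∅
Q's transition system — 8 states:
  t0 = b.(0 | 0) | (b.0 + 0 | 0) | ((0 + 0)\{b} + b.0 | (0 | 0)) → =b=> t1, =b=> t2, =b=> t3
  t1 = 0 | 0 | (b.0 + 0 | 0) | ((0 + 0)\{b} + b.0 | (0 | 0)) → =b=> t4, =b=> t5
  t2 = b.(0 | 0) | (b.0 + 0 | 0) | (0 | (0 | 0)) → =b=> t4, =b=> t6
  t3 = b.(0 | 0) | 0 | ((0 + 0)\{b} + b.0 | (0 | 0)) → =b=> t5, =b=> t6
  t4 = 0 | 0 | (b.0 + 0 | 0) | (0 | (0 | 0)) → =b=> t7
  t5 = 0 | 0 | 0 | ((0 + 0)\{b} + b.0 | (0 | 0)) → =b=> t7
  t6 = b.(0 | 0) | 0 | (0 | (0 | 0)) → =b=> t7
  t7 = 0 | 0 | 0 | (0 | (0 | 0)) → ∅
Bisimilarity quotient blocks:
  B0 = {s0, t0}
  B1 = {s1, s2, s3, t1, t2, t3}
  B2 = {s4, s5, s6, t4, t5, t6}
  B3 = {s7, t7}
s0 ∈ B0, t0 ∈ B0 → same block

bisimilar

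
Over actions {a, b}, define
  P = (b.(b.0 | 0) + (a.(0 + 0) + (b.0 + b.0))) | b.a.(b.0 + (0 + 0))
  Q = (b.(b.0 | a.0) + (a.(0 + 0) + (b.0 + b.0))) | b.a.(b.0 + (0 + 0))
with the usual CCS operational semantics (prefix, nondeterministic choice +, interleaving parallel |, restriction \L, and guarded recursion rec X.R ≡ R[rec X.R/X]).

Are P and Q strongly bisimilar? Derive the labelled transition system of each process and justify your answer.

NO

Reachable graph of P (20 states):
  s0 = (b.(b.0 | 0) + (a.(0 + 0) + (b.0 + b.0))) | b.a.(b.0 + (0 + 0)) :: -a-> s1, -b-> s2, -b-> s3, -b-> s4
  s1 = (0 + 0) | b.a.(b.0 + (0 + 0)) :: -b-> s5
  s2 = (b.(b.0 | 0) + (a.(0 + 0) + (b.0 + b.0))) | a.(b.0 + (0 + 0)) :: -a-> s5, -a-> s6, -b-> s7, -b-> s8
  s3 = 0 | b.a.(b.0 + (0 + 0)) :: -b-> s7
  s4 = b.0 | 0 | b.a.(b.0 + (0 + 0)) :: -b-> s8, -b-> s9
  s5 = (0 + 0) | a.(b.0 + (0 + 0)) :: -a-> s10
  s6 = (b.(b.0 | 0) + (a.(0 + 0) + (b.0 + b.0))) | (b.0 + (0 + 0)) :: -a-> s10, -b-> s11, -b-> s12, -b-> s13
  s7 = 0 | a.(b.0 + (0 + 0)) :: -a-> s12
  s8 = b.0 | 0 | a.(b.0 + (0 + 0)) :: -a-> s13, -b-> s14
  s9 = 0 | 0 | b.a.(b.0 + (0 + 0)) :: -b-> s14
  s10 = (0 + 0) | (b.0 + (0 + 0)) :: -b-> s15
  s11 = (b.(b.0 | 0) + (a.(0 + 0) + (b.0 + b.0))) | 0 :: -a-> s15, -b-> s16, -b-> s17
  s12 = 0 | (b.0 + (0 + 0)) :: -b-> s16
  s13 = b.0 | 0 | (b.0 + (0 + 0)) :: -b-> s17, -b-> s18
  s14 = 0 | 0 | a.(b.0 + (0 + 0)) :: -a-> s18
  s15 = (0 + 0) | 0 :: deadlocked
  s16 = 0 | 0 :: deadlocked
  s17 = b.0 | 0 | 0 :: -b-> s19
  s18 = 0 | 0 | (b.0 + (0 + 0)) :: -b-> s19
  s19 = 0 | 0 | 0 :: deadlocked
Reachable graph of Q (28 states):
  t0 = (b.(b.0 | a.0) + (a.(0 + 0) + (b.0 + b.0))) | b.a.(b.0 + (0 + 0)) :: -a-> t1, -b-> t2, -b-> t3, -b-> t4
  t1 = (0 + 0) | b.a.(b.0 + (0 + 0)) :: -b-> t5
  t2 = (b.(b.0 | a.0) + (a.(0 + 0) + (b.0 + b.0))) | a.(b.0 + (0 + 0)) :: -a-> t5, -a-> t6, -b-> t7, -b-> t8
  t3 = 0 | b.a.(b.0 + (0 + 0)) :: -b-> t7
  t4 = b.0 | a.0 | b.a.(b.0 + (0 + 0)) :: -a-> t9, -b-> t10, -b-> t8
  t5 = (0 + 0) | a.(b.0 + (0 + 0)) :: -a-> t11
  t6 = (b.(b.0 | a.0) + (a.(0 + 0) + (b.0 + b.0))) | (b.0 + (0 + 0)) :: -a-> t11, -b-> t12, -b-> t13, -b-> t14
  t7 = 0 | a.(b.0 + (0 + 0)) :: -a-> t13
  t8 = b.0 | a.0 | a.(b.0 + (0 + 0)) :: -a-> t14, -a-> t15, -b-> t16
  t9 = b.0 | 0 | b.a.(b.0 + (0 + 0)) :: -b-> t15, -b-> t17
  t10 = 0 | a.0 | b.a.(b.0 + (0 + 0)) :: -a-> t17, -b-> t16
  t11 = (0 + 0) | (b.0 + (0 + 0)) :: -b-> t18
  t12 = (b.(b.0 | a.0) + (a.(0 + 0) + (b.0 + b.0))) | 0 :: -a-> t18, -b-> t19, -b-> t20
  t13 = 0 | (b.0 + (0 + 0)) :: -b-> t19
  t14 = b.0 | a.0 | (b.0 + (0 + 0)) :: -a-> t21, -b-> t20, -b-> t22
  t15 = b.0 | 0 | a.(b.0 + (0 + 0)) :: -a-> t21, -b-> t23
  t16 = 0 | a.0 | a.(b.0 + (0 + 0)) :: -a-> t22, -a-> t23
  t17 = 0 | 0 | b.a.(b.0 + (0 + 0)) :: -b-> t23
  t18 = (0 + 0) | 0 :: deadlocked
  t19 = 0 | 0 :: deadlocked
  t20 = b.0 | a.0 | 0 :: -a-> t24, -b-> t25
  t21 = b.0 | 0 | (b.0 + (0 + 0)) :: -b-> t24, -b-> t26
  t22 = 0 | a.0 | (b.0 + (0 + 0)) :: -a-> t26, -b-> t25
  t23 = 0 | 0 | a.(b.0 + (0 + 0)) :: -a-> t26
  t24 = b.0 | 0 | 0 :: -b-> t27
  t25 = 0 | a.0 | 0 :: -a-> t27
  t26 = 0 | 0 | (b.0 + (0 + 0)) :: -b-> t27
  t27 = 0 | 0 | 0 :: deadlocked
Coarsest stable partition (strong bisimilarity classes):
  B0 = {s0}
  B1 = {s1, s3, s9, t1, t17, t3}
  B2 = {s14, s5, s7, t23, t5, t7}
  B3 = {s10, s12, s17, s18, t11, t13, t24, t26}
  B4 = {s15, s16, s19, t18, t19, t27}
  B5 = {s2}
  B6 = {s8, t15}
  B7 = {s13, t21}
  B8 = {s6}
  B9 = {s11}
  B10 = {s4, t9}
  B11 = {t0}
  B12 = {t2}
  B13 = {t6}
  B14 = {t12}
  B15 = {t20, t22}
  B16 = {t25}
  B17 = {t14}
  B18 = {t8}
  B19 = {t16}
  B20 = {t4}
  B21 = {t10}
s0 ∈ B0, t0 ∈ B11 → different blocks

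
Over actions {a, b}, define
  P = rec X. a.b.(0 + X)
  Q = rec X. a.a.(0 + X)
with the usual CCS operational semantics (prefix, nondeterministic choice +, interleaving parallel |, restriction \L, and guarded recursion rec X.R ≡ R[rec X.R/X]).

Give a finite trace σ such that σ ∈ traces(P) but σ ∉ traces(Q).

Reachable graph of P (3 states):
  m0 = rec X. a.b.(0 + X) ⊢ =a=> m1
  m1 = b.(0 + (rec X. a.b.(0 + X))) ⊢ =b=> m2
  m2 = 0 + (rec X. a.b.(0 + X)) ⊢ =a=> m1
Reachable graph of Q (3 states):
  n0 = rec X. a.a.(0 + X) ⊢ =a=> n1
  n1 = a.(0 + (rec X. a.a.(0 + X))) ⊢ =a=> n2
  n2 = 0 + (rec X. a.a.(0 + X)) ⊢ =a=> n1
Trace ⟨ab⟩ through P, begin at {m0}:
  step 1 (a): {m1}
  step 2 (b): {m2}
  — P admits the full trace.
Trace ⟨ab⟩ through Q, begin at {n0}:
  step 1 (a): {n1}
  step 2 (b): ∅  — Q cannot continue

ab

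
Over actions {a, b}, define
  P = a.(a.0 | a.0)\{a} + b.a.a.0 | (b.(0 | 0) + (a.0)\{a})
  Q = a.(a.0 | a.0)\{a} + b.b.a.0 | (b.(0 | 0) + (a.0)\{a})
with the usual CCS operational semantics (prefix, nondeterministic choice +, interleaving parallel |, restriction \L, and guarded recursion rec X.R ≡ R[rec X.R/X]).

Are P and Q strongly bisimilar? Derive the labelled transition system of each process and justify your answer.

NO

Reachable graph of P (9 states):
  s0 = a.(a.0 | a.0)\{a} + b.a.a.0 | (b.(0 | 0) + (a.0)\{a}) has moves --a--▸ s1, --b--▸ s2, --b--▸ s3
  s1 = (a.0 | a.0)\{a} has moves ∅
  s2 = a.a.0 | (b.(0 | 0) + (a.0)\{a}) has moves --a--▸ s4, --b--▸ s5
  s3 = b.a.a.0 | (0 | 0) has moves --b--▸ s5
  s4 = a.0 | (b.(0 | 0) + (a.0)\{a}) has moves --a--▸ s6, --b--▸ s7
  s5 = a.a.0 | (0 | 0) has moves --a--▸ s7
  s6 = 0 | (b.(0 | 0) + (a.0)\{a}) has moves --b--▸ s8
  s7 = a.0 | (0 | 0) has moves --a--▸ s8
  s8 = 0 | (0 | 0) has moves ∅
Reachable graph of Q (9 states):
  t0 = a.(a.0 | a.0)\{a} + b.b.a.0 | (b.(0 | 0) + (a.0)\{a}) has moves --a--▸ t1, --b--▸ t2, --b--▸ t3
  t1 = (a.0 | a.0)\{a} has moves ∅
  t2 = b.a.0 | (b.(0 | 0) + (a.0)\{a}) has moves --b--▸ t4, --b--▸ t5
  t3 = b.b.a.0 | (0 | 0) has moves --b--▸ t5
  t4 = a.0 | (b.(0 | 0) + (a.0)\{a}) has moves --a--▸ t6, --b--▸ t7
  t5 = b.a.0 | (0 | 0) has moves --b--▸ t7
  t6 = 0 | (b.(0 | 0) + (a.0)\{a}) has moves --b--▸ t8
  t7 = a.0 | (0 | 0) has moves --a--▸ t8
  t8 = 0 | (0 | 0) has moves ∅
Bisimilarity quotient blocks:
  B0 = {s0}
  B1 = {s3}
  B2 = {s5}
  B3 = {s7, t7}
  B4 = {s1, s8, t1, t8}
  B5 = {s2}
  B6 = {s4, t4}
  B7 = {s6, t6}
  B8 = {t0}
  B9 = {t2}
  B10 = {t5}
  B11 = {t3}
s0 ∈ B0, t0 ∈ B8 → different blocks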